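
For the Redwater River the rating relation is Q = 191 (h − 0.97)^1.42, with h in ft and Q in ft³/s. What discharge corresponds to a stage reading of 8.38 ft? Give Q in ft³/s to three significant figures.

Q = 191 × (8.38 − 0.97)^1.42 = 191 × 7.41^1.42 = 3282 ft³/s

3280 ft³/s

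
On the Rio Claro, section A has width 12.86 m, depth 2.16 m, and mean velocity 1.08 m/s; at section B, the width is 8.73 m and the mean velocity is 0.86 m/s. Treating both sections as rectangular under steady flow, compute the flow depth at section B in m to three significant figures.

Q = A₁V₁ = (12.86×2.16) × 1.08 = 30.00 m³/s
d₂ = Q/(b₂ V₂) = 30.00/(8.73×0.86) = 3.996 m

4.00 m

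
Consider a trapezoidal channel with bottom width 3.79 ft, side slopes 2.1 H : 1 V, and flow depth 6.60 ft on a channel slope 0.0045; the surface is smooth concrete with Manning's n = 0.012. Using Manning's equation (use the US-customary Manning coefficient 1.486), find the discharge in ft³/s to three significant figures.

A = (b + z·y)·y = (3.79 + 2.1×6.60)×6.60 = 116.5 ft²
P = b + 2y√(1+z²) = 3.79 + 2×6.60×√(1+2.1²) = 34.49 ft
R = A/P = 116.5/34.49 = 3.377 ft
Q = (1.486/n)·A·R^(2/3)·S^(1/2) = (1.486/0.012) × 116.5 × 3.377^(2/3) × 0.0045^(1/2) = 2178 ft³/s

2180 ft³/s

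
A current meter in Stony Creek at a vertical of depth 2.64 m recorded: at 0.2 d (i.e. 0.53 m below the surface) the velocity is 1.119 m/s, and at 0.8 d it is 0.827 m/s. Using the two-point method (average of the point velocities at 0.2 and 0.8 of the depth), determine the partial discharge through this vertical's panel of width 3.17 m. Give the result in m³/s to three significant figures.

8.14 m³/s

v̄ = (1.119 + 0.827) / 2 = 0.9730 m/s
q = v̄ × d × w = 0.9730 × 2.64 × 3.17 = 8.143 m³/s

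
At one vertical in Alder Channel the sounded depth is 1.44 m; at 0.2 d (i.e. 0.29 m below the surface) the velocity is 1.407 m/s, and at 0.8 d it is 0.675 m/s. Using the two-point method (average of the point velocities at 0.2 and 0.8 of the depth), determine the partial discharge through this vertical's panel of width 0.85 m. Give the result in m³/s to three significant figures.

v̄ = (1.407 + 0.675) / 2 = 1.041 m/s
q = v̄ × d × w = 1.041 × 1.44 × 0.85 = 1.274 m³/s

1.27 m³/s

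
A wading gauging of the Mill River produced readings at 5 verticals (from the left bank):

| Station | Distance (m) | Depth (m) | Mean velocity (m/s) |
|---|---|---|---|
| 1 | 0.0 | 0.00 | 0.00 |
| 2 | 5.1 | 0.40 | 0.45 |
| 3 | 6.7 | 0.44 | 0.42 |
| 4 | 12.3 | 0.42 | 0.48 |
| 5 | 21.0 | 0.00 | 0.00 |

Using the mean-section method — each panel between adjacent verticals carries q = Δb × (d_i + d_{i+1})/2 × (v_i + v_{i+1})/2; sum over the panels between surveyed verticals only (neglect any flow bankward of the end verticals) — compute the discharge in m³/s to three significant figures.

Panel 1-2: Δb = 5.1 m, d̄ = (0.00+0.40)/2 = 0.2, v̄ = (0.00+0.45)/2 = 0.225 → q = 5.1×0.2×0.225 = 0.2295 m³/s
Panel 2-3: Δb = 1.6 m, d̄ = (0.40+0.44)/2 = 0.42, v̄ = (0.45+0.42)/2 = 0.435 → q = 1.6×0.42×0.435 = 0.2923 m³/s
Panel 3-4: Δb = 5.6 m, d̄ = (0.44+0.42)/2 = 0.43, v̄ = (0.42+0.48)/2 = 0.45 → q = 5.6×0.43×0.45 = 1.084 m³/s
Panel 4-5: Δb = 8.7 m, d̄ = (0.42+0.00)/2 = 0.21, v̄ = (0.48+0.00)/2 = 0.24 → q = 8.7×0.21×0.24 = 0.4385 m³/s
Q = Σ q = 2.044 m³/s

2.04 m³/s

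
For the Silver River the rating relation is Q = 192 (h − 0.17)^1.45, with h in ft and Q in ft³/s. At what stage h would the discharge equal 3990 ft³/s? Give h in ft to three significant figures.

h − h₀ = (Q/C)^(1/b) = (3990/192)^(1/1.45) = 8.105 ft
h = 0.17 + 8.105 = 8.275 ft

8.27 ft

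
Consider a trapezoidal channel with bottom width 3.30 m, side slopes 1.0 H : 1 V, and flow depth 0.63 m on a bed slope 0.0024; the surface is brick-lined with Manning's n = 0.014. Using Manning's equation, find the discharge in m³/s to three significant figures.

A = (b + z·y)·y = (3.30 + 1.0×0.63)×0.63 = 2.476 m²
P = b + 2y√(1+z²) = 3.30 + 2×0.63×√(1+1.0²) = 5.082 m
R = A/P = 2.476/5.082 = 0.4872 m
Q = (1/n)·A·R^(2/3)·S^(1/2) = (1/0.014) × 2.476 × 0.4872^(2/3) × 0.0024^(1/2) = 5.364 m³/s

5.36 m³/s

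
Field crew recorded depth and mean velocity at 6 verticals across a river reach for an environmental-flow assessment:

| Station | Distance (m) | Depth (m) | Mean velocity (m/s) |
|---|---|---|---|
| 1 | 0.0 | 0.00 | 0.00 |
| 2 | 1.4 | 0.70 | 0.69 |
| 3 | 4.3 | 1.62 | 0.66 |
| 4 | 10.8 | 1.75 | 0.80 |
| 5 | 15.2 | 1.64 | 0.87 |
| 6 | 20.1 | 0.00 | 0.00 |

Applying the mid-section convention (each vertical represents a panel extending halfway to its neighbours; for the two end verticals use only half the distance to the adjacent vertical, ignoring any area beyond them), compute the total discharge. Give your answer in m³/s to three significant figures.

20.3 m³/s

w_2 = (4.3 − 0.0)/2 = 2.15 m; q_2 = 0.69 × 0.70 × 2.15 = 1.038 m³/s
w_3 = (10.8 − 1.4)/2 = 4.7 m; q_3 = 0.66 × 1.62 × 4.7 = 5.025 m³/s
w_4 = (15.2 − 4.3)/2 = 5.45 m; q_4 = 0.80 × 1.75 × 5.45 = 7.630 m³/s
w_5 = (20.1 − 10.8)/2 = 4.65 m; q_5 = 0.87 × 1.64 × 4.65 = 6.635 m³/s
Stations 1, 6 contribute zero (depth or velocity is 0).
Q = Σ qᵢ = 20.33 m³/s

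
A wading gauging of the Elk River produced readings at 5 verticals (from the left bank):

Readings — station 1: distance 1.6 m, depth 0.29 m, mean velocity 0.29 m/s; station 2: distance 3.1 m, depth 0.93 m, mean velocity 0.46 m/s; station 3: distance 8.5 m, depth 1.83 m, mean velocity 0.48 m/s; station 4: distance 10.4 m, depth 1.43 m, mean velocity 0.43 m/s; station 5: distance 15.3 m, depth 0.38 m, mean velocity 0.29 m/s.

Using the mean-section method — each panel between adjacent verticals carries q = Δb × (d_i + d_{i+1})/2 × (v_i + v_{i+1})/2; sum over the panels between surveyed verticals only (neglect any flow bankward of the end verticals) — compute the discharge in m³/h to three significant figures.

Panel 1-2: Δb = 1.5 m, d̄ = (0.29+0.93)/2 = 0.61, v̄ = (0.29+0.46)/2 = 0.375 → q = 1.5×0.61×0.375 = 0.3431 m³/s
Panel 2-3: Δb = 5.4 m, d̄ = (0.93+1.83)/2 = 1.38, v̄ = (0.46+0.48)/2 = 0.47 → q = 5.4×1.38×0.47 = 3.502 m³/s
Panel 3-4: Δb = 1.9 m, d̄ = (1.83+1.43)/2 = 1.63, v̄ = (0.48+0.43)/2 = 0.455 → q = 1.9×1.63×0.455 = 1.409 m³/s
Panel 4-5: Δb = 4.9 m, d̄ = (1.43+0.38)/2 = 0.905, v̄ = (0.43+0.29)/2 = 0.36 → q = 4.9×0.905×0.36 = 1.596 m³/s
Q = Σ q = 6.851 m³/s
= 6.851 × 3600 = 24660 m³/h

24700 m³/h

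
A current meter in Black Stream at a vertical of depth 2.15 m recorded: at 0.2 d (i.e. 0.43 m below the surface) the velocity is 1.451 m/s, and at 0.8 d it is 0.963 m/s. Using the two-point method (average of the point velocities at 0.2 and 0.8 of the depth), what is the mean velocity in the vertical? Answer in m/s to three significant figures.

1.21 m/s

v̄ = (1.451 + 0.963) / 2 = 1.207 m/s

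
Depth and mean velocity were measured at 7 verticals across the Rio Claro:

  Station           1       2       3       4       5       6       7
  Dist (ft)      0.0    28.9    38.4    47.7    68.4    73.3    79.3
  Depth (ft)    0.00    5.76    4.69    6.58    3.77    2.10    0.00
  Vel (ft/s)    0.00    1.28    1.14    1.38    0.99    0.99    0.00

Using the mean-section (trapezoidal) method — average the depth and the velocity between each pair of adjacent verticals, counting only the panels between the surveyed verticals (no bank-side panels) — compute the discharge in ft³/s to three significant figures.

324 ft³/s

Panel 1-2: Δb = 28.9 ft, d̄ = (0.00+5.76)/2 = 2.88, v̄ = (0.00+1.28)/2 = 0.64 → q = 28.9×2.88×0.64 = 53.27 ft³/s
Panel 2-3: Δb = 9.5 ft, d̄ = (5.76+4.69)/2 = 5.225, v̄ = (1.28+1.14)/2 = 1.21 → q = 9.5×5.225×1.21 = 60.06 ft³/s
Panel 3-4: Δb = 9.3 ft, d̄ = (4.69+6.58)/2 = 5.635, v̄ = (1.14+1.38)/2 = 1.26 → q = 9.3×5.635×1.26 = 66.03 ft³/s
Panel 4-5: Δb = 20.7 ft, d̄ = (6.58+3.77)/2 = 5.175, v̄ = (1.38+0.99)/2 = 1.185 → q = 20.7×5.175×1.185 = 126.9 ft³/s
Panel 5-6: Δb = 4.9 ft, d̄ = (3.77+2.10)/2 = 2.935, v̄ = (0.99+0.99)/2 = 0.99 → q = 4.9×2.935×0.99 = 14.24 ft³/s
Panel 6-7: Δb = 6 ft, d̄ = (2.10+0.00)/2 = 1.05, v̄ = (0.99+0.00)/2 = 0.495 → q = 6×1.05×0.495 = 3.119 ft³/s
Q = Σ q = 323.7 ft³/s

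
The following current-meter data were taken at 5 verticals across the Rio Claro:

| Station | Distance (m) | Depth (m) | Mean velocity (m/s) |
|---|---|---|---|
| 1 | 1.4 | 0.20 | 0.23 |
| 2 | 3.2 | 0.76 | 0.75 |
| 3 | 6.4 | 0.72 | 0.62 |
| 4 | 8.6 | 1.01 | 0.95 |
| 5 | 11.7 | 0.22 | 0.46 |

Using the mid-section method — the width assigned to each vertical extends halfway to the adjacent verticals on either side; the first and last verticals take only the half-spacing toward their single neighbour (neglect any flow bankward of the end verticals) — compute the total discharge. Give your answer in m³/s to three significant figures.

5.37 m³/s

w_1 = (3.2 − 1.4)/2 = 0.9 m; q_1 = 0.23 × 0.20 × 0.9 = 0.04140 m³/s
w_2 = (6.4 − 1.4)/2 = 2.5 m; q_2 = 0.75 × 0.76 × 2.5 = 1.425 m³/s
w_3 = (8.6 − 3.2)/2 = 2.7 m; q_3 = 0.62 × 0.72 × 2.7 = 1.205 m³/s
w_4 = (11.7 − 6.4)/2 = 2.65 m; q_4 = 0.95 × 1.01 × 2.65 = 2.543 m³/s
w_5 = (11.7 − 8.6)/2 = 1.55 m; q_5 = 0.46 × 0.22 × 1.55 = 0.1569 m³/s
Q = Σ qᵢ = 5.371 m³/s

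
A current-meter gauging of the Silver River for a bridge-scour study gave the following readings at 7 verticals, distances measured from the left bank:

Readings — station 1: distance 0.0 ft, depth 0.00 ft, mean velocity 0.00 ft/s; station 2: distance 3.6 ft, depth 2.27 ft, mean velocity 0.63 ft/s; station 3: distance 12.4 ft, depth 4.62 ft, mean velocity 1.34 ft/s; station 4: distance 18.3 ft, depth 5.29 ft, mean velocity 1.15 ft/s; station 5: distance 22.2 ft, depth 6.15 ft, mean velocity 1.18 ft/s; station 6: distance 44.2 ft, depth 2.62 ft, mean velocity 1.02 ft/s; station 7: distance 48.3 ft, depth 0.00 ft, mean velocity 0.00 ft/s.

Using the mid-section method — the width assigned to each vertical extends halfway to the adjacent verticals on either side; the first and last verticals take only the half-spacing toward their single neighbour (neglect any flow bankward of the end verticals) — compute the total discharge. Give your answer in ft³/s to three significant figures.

213 ft³/s

w_2 = (12.4 − 0.0)/2 = 6.2 ft; q_2 = 0.63 × 2.27 × 6.2 = 8.867 ft³/s
w_3 = (18.3 − 3.6)/2 = 7.35 ft; q_3 = 1.34 × 4.62 × 7.35 = 45.50 ft³/s
w_4 = (22.2 − 12.4)/2 = 4.9 ft; q_4 = 1.15 × 5.29 × 4.9 = 29.81 ft³/s
w_5 = (44.2 − 18.3)/2 = 12.95 ft; q_5 = 1.18 × 6.15 × 12.95 = 93.98 ft³/s
w_6 = (48.3 − 22.2)/2 = 13.05 ft; q_6 = 1.02 × 2.62 × 13.05 = 34.87 ft³/s
Stations 1, 7 contribute zero (depth or velocity is 0).
Q = Σ qᵢ = 213.0 ft³/s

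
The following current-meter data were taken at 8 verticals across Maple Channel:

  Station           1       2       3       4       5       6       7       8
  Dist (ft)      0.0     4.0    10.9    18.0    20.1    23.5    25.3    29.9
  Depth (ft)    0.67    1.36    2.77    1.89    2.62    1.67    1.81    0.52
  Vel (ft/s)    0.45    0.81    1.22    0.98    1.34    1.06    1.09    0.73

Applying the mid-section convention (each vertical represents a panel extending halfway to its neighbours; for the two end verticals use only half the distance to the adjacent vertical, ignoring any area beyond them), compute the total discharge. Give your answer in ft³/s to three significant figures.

60.2 ft³/s

w_1 = (4.0 − 0.0)/2 = 2 ft; q_1 = 0.45 × 0.67 × 2 = 0.6030 ft³/s
w_2 = (10.9 − 0.0)/2 = 5.45 ft; q_2 = 0.81 × 1.36 × 5.45 = 6.004 ft³/s
w_3 = (18.0 − 4.0)/2 = 7 ft; q_3 = 1.22 × 2.77 × 7 = 23.66 ft³/s
w_4 = (20.1 − 10.9)/2 = 4.6 ft; q_4 = 0.98 × 1.89 × 4.6 = 8.520 ft³/s
w_5 = (23.5 − 18.0)/2 = 2.75 ft; q_5 = 1.34 × 2.62 × 2.75 = 9.655 ft³/s
w_6 = (25.3 − 20.1)/2 = 2.6 ft; q_6 = 1.06 × 1.67 × 2.6 = 4.603 ft³/s
w_7 = (29.9 − 23.5)/2 = 3.2 ft; q_7 = 1.09 × 1.81 × 3.2 = 6.313 ft³/s
w_8 = (29.9 − 25.3)/2 = 2.3 ft; q_8 = 0.73 × 0.52 × 2.3 = 0.8731 ft³/s
Q = Σ qᵢ = 60.23 ft³/s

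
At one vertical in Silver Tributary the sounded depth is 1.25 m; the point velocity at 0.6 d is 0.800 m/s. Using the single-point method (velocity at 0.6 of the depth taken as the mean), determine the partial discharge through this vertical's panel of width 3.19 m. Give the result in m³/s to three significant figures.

v̄ = v₀.₆ = 0.800 m/s
q = v̄ × d × w = 0.8000 × 1.25 × 3.19 = 3.190 m³/s

3.19 m³/s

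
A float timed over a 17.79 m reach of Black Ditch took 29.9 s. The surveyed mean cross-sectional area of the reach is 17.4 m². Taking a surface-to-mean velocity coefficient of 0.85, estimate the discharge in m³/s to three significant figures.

8.80 m³/s

v_surface = L / t̄ = 17.79 / 29.9 = 0.5950 m/s
v_mean = 0.85 × 0.5950 = 0.5057 m/s
Q = A × v_mean = 17.4 × 0.5057 = 8.800 m³/s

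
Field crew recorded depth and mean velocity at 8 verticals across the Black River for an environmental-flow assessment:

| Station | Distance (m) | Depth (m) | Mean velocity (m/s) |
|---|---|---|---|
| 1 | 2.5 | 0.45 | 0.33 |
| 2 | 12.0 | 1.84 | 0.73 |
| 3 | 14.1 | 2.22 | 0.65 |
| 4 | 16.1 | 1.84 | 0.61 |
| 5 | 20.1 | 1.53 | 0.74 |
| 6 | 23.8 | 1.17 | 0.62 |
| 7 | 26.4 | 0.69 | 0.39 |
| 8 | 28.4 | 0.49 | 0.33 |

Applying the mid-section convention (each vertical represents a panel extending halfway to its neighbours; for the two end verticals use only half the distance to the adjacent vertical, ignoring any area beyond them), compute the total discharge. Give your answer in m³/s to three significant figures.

22.2 m³/s

w_1 = (12.0 − 2.5)/2 = 4.75 m; q_1 = 0.33 × 0.45 × 4.75 = 0.7054 m³/s
w_2 = (14.1 − 2.5)/2 = 5.8 m; q_2 = 0.73 × 1.84 × 5.8 = 7.791 m³/s
w_3 = (16.1 − 12.0)/2 = 2.05 m; q_3 = 0.65 × 2.22 × 2.05 = 2.958 m³/s
w_4 = (20.1 − 14.1)/2 = 3 m; q_4 = 0.61 × 1.84 × 3 = 3.367 m³/s
w_5 = (23.8 − 16.1)/2 = 3.85 m; q_5 = 0.74 × 1.53 × 3.85 = 4.359 m³/s
w_6 = (26.4 − 20.1)/2 = 3.15 m; q_6 = 0.62 × 1.17 × 3.15 = 2.285 m³/s
w_7 = (28.4 − 23.8)/2 = 2.3 m; q_7 = 0.39 × 0.69 × 2.3 = 0.6189 m³/s
w_8 = (28.4 − 26.4)/2 = 1 m; q_8 = 0.33 × 0.49 × 1 = 0.1617 m³/s
Q = Σ qᵢ = 22.25 m³/s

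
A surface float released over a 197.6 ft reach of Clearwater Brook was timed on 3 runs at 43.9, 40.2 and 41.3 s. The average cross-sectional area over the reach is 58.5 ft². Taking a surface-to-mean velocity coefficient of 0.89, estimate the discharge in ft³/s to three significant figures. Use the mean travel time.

t̄ = (43.9 + 40.2 + 41.3) / 3 = 41.8 s
v_surface = L / t̄ = 197.6 / 41.8 = 4.727 ft/s
v_mean = 0.89 × 4.727 = 4.207 ft/s
Q = A × v_mean = 58.5 × 4.207 = 246.1 ft³/s

246 ft³/s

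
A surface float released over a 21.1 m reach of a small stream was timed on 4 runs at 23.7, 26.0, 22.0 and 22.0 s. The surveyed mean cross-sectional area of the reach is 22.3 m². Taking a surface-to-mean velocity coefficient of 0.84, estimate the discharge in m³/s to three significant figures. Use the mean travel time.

16.9 m³/s

t̄ = (23.7 + 26.0 + 22.0 + 22.0) / 4 = 23.425 s
v_surface = L / t̄ = 21.1 / 23.425 = 0.9007 m/s
v_mean = 0.84 × 0.9007 = 0.7566 m/s
Q = A × v_mean = 22.3 × 0.7566 = 16.87 m³/s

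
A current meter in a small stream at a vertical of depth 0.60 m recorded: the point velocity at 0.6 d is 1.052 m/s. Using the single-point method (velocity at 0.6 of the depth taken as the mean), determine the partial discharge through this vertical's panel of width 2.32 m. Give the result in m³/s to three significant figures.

v̄ = v₀.₆ = 1.052 m/s
q = v̄ × d × w = 1.052 × 0.60 × 2.32 = 1.464 m³/s

1.46 m³/s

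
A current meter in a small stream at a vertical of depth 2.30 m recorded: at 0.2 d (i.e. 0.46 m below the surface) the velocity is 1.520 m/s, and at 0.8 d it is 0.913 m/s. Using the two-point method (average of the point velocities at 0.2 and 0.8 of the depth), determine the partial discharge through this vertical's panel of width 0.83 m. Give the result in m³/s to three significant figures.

v̄ = (1.520 + 0.913) / 2 = 1.217 m/s
q = v̄ × d × w = 1.217 × 2.30 × 0.83 = 2.322 m³/s

2.32 m³/s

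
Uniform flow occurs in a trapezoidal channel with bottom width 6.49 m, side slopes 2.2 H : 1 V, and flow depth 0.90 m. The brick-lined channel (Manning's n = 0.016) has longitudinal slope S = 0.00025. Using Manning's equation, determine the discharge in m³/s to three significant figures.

5.96 m³/s

A = (b + z·y)·y = (6.49 + 2.2×0.90)×0.90 = 7.623 m²
P = b + 2y√(1+z²) = 6.49 + 2×0.90×√(1+2.2²) = 10.84 m
R = A/P = 7.623/10.84 = 0.7032 m
Q = (1/n)·A·R^(2/3)·S^(1/2) = (1/0.016) × 7.623 × 0.7032^(2/3) × 0.00025^(1/2) = 5.957 m³/s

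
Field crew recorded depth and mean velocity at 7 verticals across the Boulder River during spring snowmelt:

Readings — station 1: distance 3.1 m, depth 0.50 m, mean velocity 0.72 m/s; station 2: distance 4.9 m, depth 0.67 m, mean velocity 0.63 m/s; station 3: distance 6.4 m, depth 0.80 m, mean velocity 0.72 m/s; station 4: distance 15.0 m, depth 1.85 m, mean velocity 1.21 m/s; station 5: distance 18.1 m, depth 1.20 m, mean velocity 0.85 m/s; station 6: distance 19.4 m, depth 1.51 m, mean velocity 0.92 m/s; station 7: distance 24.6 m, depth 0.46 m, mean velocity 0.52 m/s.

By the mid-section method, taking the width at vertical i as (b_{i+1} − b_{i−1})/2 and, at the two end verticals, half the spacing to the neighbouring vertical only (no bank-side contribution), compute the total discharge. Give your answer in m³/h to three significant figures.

w_1 = (4.9 − 3.1)/2 = 0.9 m; q_1 = 0.72 × 0.50 × 0.9 = 0.3240 m³/s
w_2 = (6.4 − 3.1)/2 = 1.65 m; q_2 = 0.63 × 0.67 × 1.65 = 0.6965 m³/s
w_3 = (15.0 − 4.9)/2 = 5.05 m; q_3 = 0.72 × 0.80 × 5.05 = 2.909 m³/s
w_4 = (18.1 − 6.4)/2 = 5.85 m; q_4 = 1.21 × 1.85 × 5.85 = 13.10 m³/s
w_5 = (19.4 − 15.0)/2 = 2.2 m; q_5 = 0.85 × 1.20 × 2.2 = 2.244 m³/s
w_6 = (24.6 − 18.1)/2 = 3.25 m; q_6 = 0.92 × 1.51 × 3.25 = 4.515 m³/s
w_7 = (24.6 − 19.4)/2 = 2.6 m; q_7 = 0.52 × 0.46 × 2.6 = 0.6219 m³/s
Q = Σ qᵢ = 24.41 m³/s
= 24.41 × 3600 = 87860 m³/h

87900 m³/h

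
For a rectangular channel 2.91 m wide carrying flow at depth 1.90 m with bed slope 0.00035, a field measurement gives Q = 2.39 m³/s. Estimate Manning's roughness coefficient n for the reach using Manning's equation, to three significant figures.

A = b·y = 2.91 × 1.90 = 5.529 m²
P = b + 2y = 2.91 + 2×1.90 = 6.710 m
R = A/P = 5.529/6.710 = 0.8240 m
n = (1/Q)·A·R^(2/3)·S^(1/2) = (1/2.39) × 5.529 × 0.8789 × 0.01871 = 0.03804

0.0380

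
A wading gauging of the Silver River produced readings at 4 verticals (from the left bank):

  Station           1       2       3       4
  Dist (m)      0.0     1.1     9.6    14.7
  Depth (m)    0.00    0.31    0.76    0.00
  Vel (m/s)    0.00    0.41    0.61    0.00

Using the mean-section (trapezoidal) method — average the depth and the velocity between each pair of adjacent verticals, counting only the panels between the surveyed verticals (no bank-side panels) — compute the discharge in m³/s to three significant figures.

Panel 1-2: Δb = 1.1 m, d̄ = (0.00+0.31)/2 = 0.155, v̄ = (0.00+0.41)/2 = 0.205 → q = 1.1×0.155×0.205 = 0.03495 m³/s
Panel 2-3: Δb = 8.5 m, d̄ = (0.31+0.76)/2 = 0.535, v̄ = (0.41+0.61)/2 = 0.51 → q = 8.5×0.535×0.51 = 2.319 m³/s
Panel 3-4: Δb = 5.1 m, d̄ = (0.76+0.00)/2 = 0.38, v̄ = (0.61+0.00)/2 = 0.305 → q = 5.1×0.38×0.305 = 0.5911 m³/s
Q = Σ q = 2.945 m³/s

2.95 m³/s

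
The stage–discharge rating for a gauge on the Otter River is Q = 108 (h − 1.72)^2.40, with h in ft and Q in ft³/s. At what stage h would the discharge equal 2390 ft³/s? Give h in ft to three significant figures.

h − h₀ = (Q/C)^(1/b) = (2390/108)^(1/2.40) = 3.634 ft
h = 1.72 + 3.634 = 5.354 ft

5.35 ft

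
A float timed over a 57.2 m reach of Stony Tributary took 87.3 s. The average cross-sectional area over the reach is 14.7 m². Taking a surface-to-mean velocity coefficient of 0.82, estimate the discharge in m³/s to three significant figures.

v_surface = L / t̄ = 57.2 / 87.3 = 0.6552 m/s
v_mean = 0.82 × 0.6552 = 0.5373 m/s
Q = A × v_mean = 14.7 × 0.5373 = 7.898 m³/s

7.90 m³/s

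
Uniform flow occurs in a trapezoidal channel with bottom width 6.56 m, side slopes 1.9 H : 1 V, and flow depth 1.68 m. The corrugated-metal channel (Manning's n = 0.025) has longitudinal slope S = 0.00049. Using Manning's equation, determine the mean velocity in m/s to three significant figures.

A = (b + z·y)·y = (6.56 + 1.9×1.68)×1.68 = 16.38 m²
P = b + 2y√(1+z²) = 6.56 + 2×1.68×√(1+1.9²) = 13.77 m
R = A/P = 16.38/13.77 = 1.189 m
Q = (1/n)·A·R^(2/3)·S^(1/2) = (1/0.025) × 16.38 × 1.189^(2/3) × 0.00049^(1/2) = 16.28 m³/s
V = Q/A = 16.28/16.38 = 0.9940 m/s

0.994 m/s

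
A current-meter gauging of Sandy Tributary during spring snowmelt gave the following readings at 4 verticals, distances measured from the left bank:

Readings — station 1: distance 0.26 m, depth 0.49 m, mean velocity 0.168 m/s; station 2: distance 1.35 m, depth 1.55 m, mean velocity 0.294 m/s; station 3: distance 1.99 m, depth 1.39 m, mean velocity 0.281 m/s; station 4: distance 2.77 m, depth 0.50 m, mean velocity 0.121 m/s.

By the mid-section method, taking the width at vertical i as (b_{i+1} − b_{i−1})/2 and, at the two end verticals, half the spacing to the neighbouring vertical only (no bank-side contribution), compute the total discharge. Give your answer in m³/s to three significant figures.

w_1 = (1.35 − 0.26)/2 = 0.545 m; q_1 = 0.168 × 0.49 × 0.545 = 0.04486 m³/s
w_2 = (1.99 − 0.26)/2 = 0.865 m; q_2 = 0.294 × 1.55 × 0.865 = 0.3942 m³/s
w_3 = (2.77 − 1.35)/2 = 0.71 m; q_3 = 0.281 × 1.39 × 0.71 = 0.2773 m³/s
w_4 = (2.77 − 1.99)/2 = 0.39 m; q_4 = 0.121 × 0.50 × 0.39 = 0.02360 m³/s
Q = Σ qᵢ = 0.7400 m³/s

0.740 m³/s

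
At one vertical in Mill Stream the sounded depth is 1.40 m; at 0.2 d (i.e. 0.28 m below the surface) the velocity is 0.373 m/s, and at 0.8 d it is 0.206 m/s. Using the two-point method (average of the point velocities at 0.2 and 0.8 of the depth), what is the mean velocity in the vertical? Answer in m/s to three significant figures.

v̄ = (0.373 + 0.206) / 2 = 0.2895 m/s

0.290 m/s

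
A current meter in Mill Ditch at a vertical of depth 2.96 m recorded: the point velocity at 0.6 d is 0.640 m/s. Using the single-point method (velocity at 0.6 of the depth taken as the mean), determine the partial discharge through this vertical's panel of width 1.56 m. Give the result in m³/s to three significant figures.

2.96 m³/s

v̄ = v₀.₆ = 0.640 m/s
q = v̄ × d × w = 0.6400 × 2.96 × 1.56 = 2.955 m³/s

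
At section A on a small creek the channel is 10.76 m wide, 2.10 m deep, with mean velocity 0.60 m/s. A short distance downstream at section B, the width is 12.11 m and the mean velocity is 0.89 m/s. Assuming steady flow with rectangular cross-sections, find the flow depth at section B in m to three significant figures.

1.26 m

Q = A₁V₁ = (10.76×2.10) × 0.60 = 13.56 m³/s
d₂ = Q/(b₂ V₂) = 13.56/(12.11×0.89) = 1.258 m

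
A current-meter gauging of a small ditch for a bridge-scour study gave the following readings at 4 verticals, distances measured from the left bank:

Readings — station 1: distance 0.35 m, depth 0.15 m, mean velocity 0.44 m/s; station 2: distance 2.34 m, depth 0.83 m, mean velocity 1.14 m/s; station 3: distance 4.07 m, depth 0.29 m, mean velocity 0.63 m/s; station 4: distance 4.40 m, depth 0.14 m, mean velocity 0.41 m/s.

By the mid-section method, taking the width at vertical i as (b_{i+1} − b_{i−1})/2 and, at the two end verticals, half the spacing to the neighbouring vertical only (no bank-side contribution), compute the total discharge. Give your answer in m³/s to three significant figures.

w_1 = (2.34 − 0.35)/2 = 0.995 m; q_1 = 0.44 × 0.15 × 0.995 = 0.06567 m³/s
w_2 = (4.07 − 0.35)/2 = 1.86 m; q_2 = 1.14 × 0.83 × 1.86 = 1.760 m³/s
w_3 = (4.40 − 2.34)/2 = 1.03 m; q_3 = 0.63 × 0.29 × 1.03 = 0.1882 m³/s
w_4 = (4.40 − 4.07)/2 = 0.165 m; q_4 = 0.41 × 0.14 × 0.165 = 0.009471 m³/s
Q = Σ qᵢ = 2.023 m³/s

2.02 m³/s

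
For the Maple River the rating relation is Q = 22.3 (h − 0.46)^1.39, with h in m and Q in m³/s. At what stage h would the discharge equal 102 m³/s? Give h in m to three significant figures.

h − h₀ = (Q/C)^(1/b) = (102/22.3)^(1/1.39) = 2.986 m
h = 0.46 + 2.986 = 3.446 m

3.45 m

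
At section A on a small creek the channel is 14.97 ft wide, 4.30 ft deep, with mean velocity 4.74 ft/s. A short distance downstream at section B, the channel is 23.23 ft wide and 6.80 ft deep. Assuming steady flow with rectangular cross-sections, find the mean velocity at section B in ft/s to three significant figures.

Q = A₁V₁ = (14.97×4.30) × 4.74 = 305.1 ft³/s
A₂ = 23.23 × 6.80 = 158.0 ft²
V₂ = Q/A₂ = 305.1/158.0 = 1.932 ft/s

1.93 ft/s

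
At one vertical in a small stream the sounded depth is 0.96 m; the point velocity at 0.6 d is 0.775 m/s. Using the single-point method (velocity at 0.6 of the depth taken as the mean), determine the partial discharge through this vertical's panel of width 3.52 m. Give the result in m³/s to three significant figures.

2.62 m³/s

v̄ = v₀.₆ = 0.775 m/s
q = v̄ × d × w = 0.7750 × 0.96 × 3.52 = 2.619 m³/s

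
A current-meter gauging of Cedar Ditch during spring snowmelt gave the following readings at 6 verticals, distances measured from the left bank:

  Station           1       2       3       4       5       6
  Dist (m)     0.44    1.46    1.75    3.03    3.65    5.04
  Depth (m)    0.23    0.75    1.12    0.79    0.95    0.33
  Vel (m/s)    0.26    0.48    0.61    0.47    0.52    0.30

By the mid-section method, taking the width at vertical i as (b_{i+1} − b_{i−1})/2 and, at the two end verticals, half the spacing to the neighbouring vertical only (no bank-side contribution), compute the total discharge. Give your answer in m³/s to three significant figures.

1.72 m³/s

w_1 = (1.46 − 0.44)/2 = 0.51 m; q_1 = 0.26 × 0.23 × 0.51 = 0.03050 m³/s
w_2 = (1.75 − 0.44)/2 = 0.655 m; q_2 = 0.48 × 0.75 × 0.655 = 0.2358 m³/s
w_3 = (3.03 − 1.46)/2 = 0.785 m; q_3 = 0.61 × 1.12 × 0.785 = 0.5363 m³/s
w_4 = (3.65 − 1.75)/2 = 0.95 m; q_4 = 0.47 × 0.79 × 0.95 = 0.3527 m³/s
w_5 = (5.04 − 3.03)/2 = 1.005 m; q_5 = 0.52 × 0.95 × 1.005 = 0.4965 m³/s
w_6 = (5.04 − 3.65)/2 = 0.695 m; q_6 = 0.30 × 0.33 × 0.695 = 0.06881 m³/s
Q = Σ qᵢ = 1.721 m³/s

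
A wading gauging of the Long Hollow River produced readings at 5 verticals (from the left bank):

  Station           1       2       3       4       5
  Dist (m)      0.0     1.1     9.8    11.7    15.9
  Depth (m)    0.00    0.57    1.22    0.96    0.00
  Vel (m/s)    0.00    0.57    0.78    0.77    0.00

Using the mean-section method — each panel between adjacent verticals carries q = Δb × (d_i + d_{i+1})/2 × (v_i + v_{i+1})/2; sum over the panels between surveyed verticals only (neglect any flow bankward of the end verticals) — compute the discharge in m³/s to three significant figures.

7.73 m³/s

Panel 1-2: Δb = 1.1 m, d̄ = (0.00+0.57)/2 = 0.285, v̄ = (0.00+0.57)/2 = 0.285 → q = 1.1×0.285×0.285 = 0.08935 m³/s
Panel 2-3: Δb = 8.7 m, d̄ = (0.57+1.22)/2 = 0.895, v̄ = (0.57+0.78)/2 = 0.675 → q = 8.7×0.895×0.675 = 5.256 m³/s
Panel 3-4: Δb = 1.9 m, d̄ = (1.22+0.96)/2 = 1.09, v̄ = (0.78+0.77)/2 = 0.775 → q = 1.9×1.09×0.775 = 1.605 m³/s
Panel 4-5: Δb = 4.2 m, d̄ = (0.96+0.00)/2 = 0.48, v̄ = (0.77+0.00)/2 = 0.385 → q = 4.2×0.48×0.385 = 0.7762 m³/s
Q = Σ q = 7.726 m³/s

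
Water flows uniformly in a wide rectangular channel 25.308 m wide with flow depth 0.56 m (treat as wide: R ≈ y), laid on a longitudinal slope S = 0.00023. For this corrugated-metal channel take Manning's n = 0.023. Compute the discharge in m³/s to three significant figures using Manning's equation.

6.35 m³/s

A = b·y = 25.308 × 0.56 = 14.17 m²
Wide channel: R ≈ y = 0.56 m
Q = (1/n)·A·R^(2/3)·S^(1/2) = (1/0.023) × 14.17 × 0.5600^(2/3) × 0.00023^(1/2) = 6.349 m³/s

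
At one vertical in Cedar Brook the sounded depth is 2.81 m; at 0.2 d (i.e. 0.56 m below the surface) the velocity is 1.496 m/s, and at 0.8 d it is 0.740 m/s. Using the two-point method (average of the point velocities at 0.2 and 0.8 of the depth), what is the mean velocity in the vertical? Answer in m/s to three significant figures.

1.12 m/s

v̄ = (1.496 + 0.740) / 2 = 1.118 m/s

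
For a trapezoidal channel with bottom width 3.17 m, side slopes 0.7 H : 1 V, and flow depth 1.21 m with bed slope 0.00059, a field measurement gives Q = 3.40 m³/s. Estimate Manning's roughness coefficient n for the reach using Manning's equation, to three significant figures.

0.0298

A = (b + z·y)·y = (3.17 + 0.7×1.21)×1.21 = 4.861 m²
P = b + 2y√(1+z²) = 3.17 + 2×1.21×√(1+0.7²) = 6.124 m
R = A/P = 4.861/6.124 = 0.7937 m
n = (1/Q)·A·R^(2/3)·S^(1/2) = (1/3.40) × 4.861 × 0.8572 × 0.02429 = 0.02977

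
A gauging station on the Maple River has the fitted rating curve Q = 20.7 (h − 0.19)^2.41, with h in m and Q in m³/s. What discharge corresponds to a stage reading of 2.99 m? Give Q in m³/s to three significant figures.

Q = 20.7 × (2.99 − 0.19)^2.41 = 20.7 × 2.8^2.41 = 247.5 m³/s

248 m³/s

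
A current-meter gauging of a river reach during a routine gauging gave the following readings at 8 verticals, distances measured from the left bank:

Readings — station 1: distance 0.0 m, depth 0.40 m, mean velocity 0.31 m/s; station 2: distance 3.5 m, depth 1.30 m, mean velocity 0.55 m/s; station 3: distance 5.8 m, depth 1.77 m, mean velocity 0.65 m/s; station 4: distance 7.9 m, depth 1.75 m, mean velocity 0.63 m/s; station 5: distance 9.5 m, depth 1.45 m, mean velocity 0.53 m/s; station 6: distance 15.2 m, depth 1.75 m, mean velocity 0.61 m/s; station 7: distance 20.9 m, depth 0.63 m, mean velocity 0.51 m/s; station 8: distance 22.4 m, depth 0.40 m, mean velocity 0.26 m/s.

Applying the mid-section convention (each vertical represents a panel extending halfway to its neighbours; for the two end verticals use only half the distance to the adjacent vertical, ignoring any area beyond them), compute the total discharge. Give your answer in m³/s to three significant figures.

w_1 = (3.5 − 0.0)/2 = 1.75 m; q_1 = 0.31 × 0.40 × 1.75 = 0.2170 m³/s
w_2 = (5.8 − 0.0)/2 = 2.9 m; q_2 = 0.55 × 1.30 × 2.9 = 2.074 m³/s
w_3 = (7.9 − 3.5)/2 = 2.2 m; q_3 = 0.65 × 1.77 × 2.2 = 2.531 m³/s
w_4 = (9.5 − 5.8)/2 = 1.85 m; q_4 = 0.63 × 1.75 × 1.85 = 2.040 m³/s
w_5 = (15.2 − 7.9)/2 = 3.65 m; q_5 = 0.53 × 1.45 × 3.65 = 2.805 m³/s
w_6 = (20.9 − 9.5)/2 = 5.7 m; q_6 = 0.61 × 1.75 × 5.7 = 6.085 m³/s
w_7 = (22.4 − 15.2)/2 = 3.6 m; q_7 = 0.51 × 0.63 × 3.6 = 1.157 m³/s
w_8 = (22.4 − 20.9)/2 = 0.75 m; q_8 = 0.26 × 0.40 × 0.75 = 0.07800 m³/s
Q = Σ qᵢ = 16.99 m³/s

17.0 m³/s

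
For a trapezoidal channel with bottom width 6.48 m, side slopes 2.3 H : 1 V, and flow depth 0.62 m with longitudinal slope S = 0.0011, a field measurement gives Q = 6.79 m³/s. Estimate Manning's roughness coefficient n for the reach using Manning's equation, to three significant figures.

0.0153

A = (b + z·y)·y = (6.48 + 2.3×0.62)×0.62 = 4.902 m²
P = b + 2y√(1+z²) = 6.48 + 2×0.62×√(1+2.3²) = 9.590 m
R = A/P = 4.902/9.590 = 0.5111 m
n = (1/Q)·A·R^(2/3)·S^(1/2) = (1/6.79) × 4.902 × 0.6393 × 0.03317 = 0.01531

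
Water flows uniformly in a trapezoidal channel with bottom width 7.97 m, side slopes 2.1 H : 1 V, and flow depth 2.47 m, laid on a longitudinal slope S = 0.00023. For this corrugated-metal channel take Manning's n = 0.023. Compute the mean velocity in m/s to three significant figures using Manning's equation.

0.928 m/s

A = (b + z·y)·y = (7.97 + 2.1×2.47)×2.47 = 32.50 m²
P = b + 2y√(1+z²) = 7.97 + 2×2.47×√(1+2.1²) = 19.46 m
R = A/P = 32.50/19.46 = 1.670 m
Q = (1/n)·A·R^(2/3)·S^(1/2) = (1/0.023) × 32.50 × 1.670^(2/3) × 0.00023^(1/2) = 30.16 m³/s
V = Q/A = 30.16/32.50 = 0.9281 m/s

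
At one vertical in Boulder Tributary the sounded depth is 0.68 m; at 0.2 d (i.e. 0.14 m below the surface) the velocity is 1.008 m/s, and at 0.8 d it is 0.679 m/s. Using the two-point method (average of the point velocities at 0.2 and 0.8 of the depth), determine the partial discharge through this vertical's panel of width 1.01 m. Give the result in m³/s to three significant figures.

0.579 m³/s

v̄ = (1.008 + 0.679) / 2 = 0.8435 m/s
q = v̄ × d × w = 0.8435 × 0.68 × 1.01 = 0.5793 m³/s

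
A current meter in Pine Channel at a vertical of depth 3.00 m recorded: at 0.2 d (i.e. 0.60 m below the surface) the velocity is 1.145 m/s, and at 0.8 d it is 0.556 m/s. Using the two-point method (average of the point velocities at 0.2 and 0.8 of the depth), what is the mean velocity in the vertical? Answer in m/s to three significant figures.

0.851 m/s

v̄ = (1.145 + 0.556) / 2 = 0.8505 m/s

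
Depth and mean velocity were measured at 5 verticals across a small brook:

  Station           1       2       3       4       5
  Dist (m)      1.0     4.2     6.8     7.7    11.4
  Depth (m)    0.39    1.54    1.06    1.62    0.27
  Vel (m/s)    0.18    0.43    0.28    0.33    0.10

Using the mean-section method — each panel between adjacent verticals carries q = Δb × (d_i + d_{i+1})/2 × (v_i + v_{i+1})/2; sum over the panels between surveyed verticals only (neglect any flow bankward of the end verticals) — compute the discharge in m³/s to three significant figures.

Panel 1-2: Δb = 3.2 m, d̄ = (0.39+1.54)/2 = 0.965, v̄ = (0.18+0.43)/2 = 0.305 → q = 3.2×0.965×0.305 = 0.9418 m³/s
Panel 2-3: Δb = 2.6 m, d̄ = (1.54+1.06)/2 = 1.3, v̄ = (0.43+0.28)/2 = 0.355 → q = 2.6×1.3×0.355 = 1.200 m³/s
Panel 3-4: Δb = 0.9 m, d̄ = (1.06+1.62)/2 = 1.34, v̄ = (0.28+0.33)/2 = 0.305 → q = 0.9×1.34×0.305 = 0.3678 m³/s
Panel 4-5: Δb = 3.7 m, d̄ = (1.62+0.27)/2 = 0.945, v̄ = (0.33+0.10)/2 = 0.215 → q = 3.7×0.945×0.215 = 0.7517 m³/s
Q = Σ q = 3.261 m³/s

3.26 m³/s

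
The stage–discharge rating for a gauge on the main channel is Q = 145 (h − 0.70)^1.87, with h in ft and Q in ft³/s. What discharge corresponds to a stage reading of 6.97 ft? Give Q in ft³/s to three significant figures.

Q = 145 × (6.97 − 0.70)^1.87 = 145 × 6.27^1.87 = 4490 ft³/s

4490 ft³/s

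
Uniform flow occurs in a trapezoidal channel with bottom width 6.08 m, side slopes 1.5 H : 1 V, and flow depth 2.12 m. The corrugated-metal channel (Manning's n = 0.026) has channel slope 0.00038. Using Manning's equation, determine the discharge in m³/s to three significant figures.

18.7 m³/s

A = (b + z·y)·y = (6.08 + 1.5×2.12)×2.12 = 19.63 m²
P = b + 2y√(1+z²) = 6.08 + 2×2.12×√(1+1.5²) = 13.72 m
R = A/P = 19.63/13.72 = 1.430 m
Q = (1/n)·A·R^(2/3)·S^(1/2) = (1/0.026) × 19.63 × 1.430^(2/3) × 0.00038^(1/2) = 18.69 m³/s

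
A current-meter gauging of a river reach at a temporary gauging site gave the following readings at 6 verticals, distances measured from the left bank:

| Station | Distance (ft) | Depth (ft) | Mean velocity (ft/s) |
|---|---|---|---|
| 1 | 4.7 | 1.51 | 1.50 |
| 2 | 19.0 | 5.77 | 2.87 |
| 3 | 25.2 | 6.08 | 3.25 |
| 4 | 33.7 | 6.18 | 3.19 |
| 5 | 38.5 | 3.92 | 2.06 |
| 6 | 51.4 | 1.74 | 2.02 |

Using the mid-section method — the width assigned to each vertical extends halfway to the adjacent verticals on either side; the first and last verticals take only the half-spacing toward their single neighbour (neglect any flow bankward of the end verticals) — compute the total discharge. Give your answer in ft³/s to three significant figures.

556 ft³/s

w_1 = (19.0 − 4.7)/2 = 7.15 ft; q_1 = 1.50 × 1.51 × 7.15 = 16.19 ft³/s
w_2 = (25.2 − 4.7)/2 = 10.25 ft; q_2 = 2.87 × 5.77 × 10.25 = 169.7 ft³/s
w_3 = (33.7 − 19.0)/2 = 7.35 ft; q_3 = 3.25 × 6.08 × 7.35 = 145.2 ft³/s
w_4 = (38.5 − 25.2)/2 = 6.65 ft; q_4 = 3.19 × 6.18 × 6.65 = 131.1 ft³/s
w_5 = (51.4 − 33.7)/2 = 8.85 ft; q_5 = 2.06 × 3.92 × 8.85 = 71.47 ft³/s
w_6 = (51.4 − 38.5)/2 = 6.45 ft; q_6 = 2.02 × 1.74 × 6.45 = 22.67 ft³/s
Q = Σ qᵢ = 556.4 ft³/s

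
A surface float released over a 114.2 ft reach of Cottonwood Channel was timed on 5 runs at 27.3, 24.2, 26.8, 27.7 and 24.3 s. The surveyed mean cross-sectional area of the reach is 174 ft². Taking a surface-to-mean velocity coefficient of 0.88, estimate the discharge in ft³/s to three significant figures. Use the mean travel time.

671 ft³/s

t̄ = (27.3 + 24.2 + 26.8 + 27.7 + 24.3) / 5 = 26.06 s
v_surface = L / t̄ = 114.2 / 26.06 = 4.382 ft/s
v_mean = 0.88 × 4.382 = 3.856 ft/s
Q = A × v_mean = 174 × 3.856 = 671.0 ft³/s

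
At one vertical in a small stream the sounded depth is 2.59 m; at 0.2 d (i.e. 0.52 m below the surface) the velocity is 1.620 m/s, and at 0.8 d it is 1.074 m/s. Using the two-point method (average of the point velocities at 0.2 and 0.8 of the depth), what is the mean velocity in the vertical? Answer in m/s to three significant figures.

v̄ = (1.620 + 1.074) / 2 = 1.347 m/s

1.35 m/s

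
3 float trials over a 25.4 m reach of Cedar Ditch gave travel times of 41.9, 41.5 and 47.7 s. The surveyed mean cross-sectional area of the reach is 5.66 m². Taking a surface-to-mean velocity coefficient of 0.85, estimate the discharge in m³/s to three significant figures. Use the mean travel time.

t̄ = (41.9 + 41.5 + 47.7) / 3 = 43.7 s
v_surface = L / t̄ = 25.4 / 43.7 = 0.5812 m/s
v_mean = 0.85 × 0.5812 = 0.4941 m/s
Q = A × v_mean = 5.66 × 0.4941 = 2.796 m³/s

2.80 m³/s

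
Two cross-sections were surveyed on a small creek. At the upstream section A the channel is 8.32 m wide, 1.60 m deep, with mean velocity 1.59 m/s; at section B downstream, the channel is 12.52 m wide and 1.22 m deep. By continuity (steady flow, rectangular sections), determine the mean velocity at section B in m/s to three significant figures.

Q = A₁V₁ = (8.32×1.60) × 1.59 = 21.17 m³/s
A₂ = 12.52 × 1.22 = 15.27 m²
V₂ = Q/A₂ = 21.17/15.27 = 1.386 m/s

1.39 m/s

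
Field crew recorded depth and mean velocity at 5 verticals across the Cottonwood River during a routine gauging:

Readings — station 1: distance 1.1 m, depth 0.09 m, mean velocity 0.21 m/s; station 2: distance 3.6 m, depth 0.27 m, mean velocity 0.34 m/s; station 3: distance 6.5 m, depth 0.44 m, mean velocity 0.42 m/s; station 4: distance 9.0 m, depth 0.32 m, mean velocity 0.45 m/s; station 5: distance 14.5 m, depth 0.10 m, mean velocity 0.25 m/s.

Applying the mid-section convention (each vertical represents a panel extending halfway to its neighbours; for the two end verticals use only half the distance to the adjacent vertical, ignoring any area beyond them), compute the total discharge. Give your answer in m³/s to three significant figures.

1.42 m³/s

w_1 = (3.6 − 1.1)/2 = 1.25 m; q_1 = 0.21 × 0.09 × 1.25 = 0.02363 m³/s
w_2 = (6.5 − 1.1)/2 = 2.7 m; q_2 = 0.34 × 0.27 × 2.7 = 0.2479 m³/s
w_3 = (9.0 − 3.6)/2 = 2.7 m; q_3 = 0.42 × 0.44 × 2.7 = 0.4990 m³/s
w_4 = (14.5 − 6.5)/2 = 4 m; q_4 = 0.45 × 0.32 × 4 = 0.5760 m³/s
w_5 = (14.5 − 9.0)/2 = 2.75 m; q_5 = 0.25 × 0.10 × 2.75 = 0.06875 m³/s
Q = Σ qᵢ = 1.415 m³/s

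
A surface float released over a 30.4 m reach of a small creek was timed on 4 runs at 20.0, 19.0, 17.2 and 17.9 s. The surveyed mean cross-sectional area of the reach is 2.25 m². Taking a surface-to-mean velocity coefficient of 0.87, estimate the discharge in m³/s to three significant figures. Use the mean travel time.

t̄ = (20.0 + 19.0 + 17.2 + 17.9) / 4 = 18.525 s
v_surface = L / t̄ = 30.4 / 18.525 = 1.641 m/s
v_mean = 0.87 × 1.641 = 1.428 m/s
Q = A × v_mean = 2.25 × 1.428 = 3.212 m³/s

3.21 m³/s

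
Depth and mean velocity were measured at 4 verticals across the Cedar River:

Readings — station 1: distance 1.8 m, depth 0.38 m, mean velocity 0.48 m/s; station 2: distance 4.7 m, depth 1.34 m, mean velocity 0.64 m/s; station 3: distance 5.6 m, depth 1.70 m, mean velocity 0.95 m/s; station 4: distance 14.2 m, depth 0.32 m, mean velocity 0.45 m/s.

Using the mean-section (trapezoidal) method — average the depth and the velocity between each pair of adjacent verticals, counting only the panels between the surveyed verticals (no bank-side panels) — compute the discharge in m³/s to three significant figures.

8.56 m³/s

Panel 1-2: Δb = 2.9 m, d̄ = (0.38+1.34)/2 = 0.86, v̄ = (0.48+0.64)/2 = 0.56 → q = 2.9×0.86×0.56 = 1.397 m³/s
Panel 2-3: Δb = 0.9 m, d̄ = (1.34+1.70)/2 = 1.52, v̄ = (0.64+0.95)/2 = 0.795 → q = 0.9×1.52×0.795 = 1.088 m³/s
Panel 3-4: Δb = 8.6 m, d̄ = (1.70+0.32)/2 = 1.01, v̄ = (0.95+0.45)/2 = 0.7 → q = 8.6×1.01×0.7 = 6.080 m³/s
Q = Σ q = 8.564 m³/s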